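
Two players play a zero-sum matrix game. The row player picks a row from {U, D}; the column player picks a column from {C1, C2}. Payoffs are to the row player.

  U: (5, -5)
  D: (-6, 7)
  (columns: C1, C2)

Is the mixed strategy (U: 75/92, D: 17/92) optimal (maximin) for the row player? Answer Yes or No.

No

Against C1 this mix gives (75/92)·5 + (17/92)·(-6) = 273/92.
Against C2 this mix gives (75/92)·(-5) + (17/92)·7 = -64/23.
The column player will play C2, holding the row player to -64/23. Shifting weight toward the row that does better against C2 would raise this floor (the equalizing mix achieves 5/23 against both C2 and C1), so the proposed strategy is not optimal.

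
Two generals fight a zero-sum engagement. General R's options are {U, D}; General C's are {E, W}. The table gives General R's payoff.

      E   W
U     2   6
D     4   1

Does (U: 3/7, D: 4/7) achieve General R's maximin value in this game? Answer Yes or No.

Yes

Against E this mix gives (3/7)·2 + (4/7)·4 = 22/7.
Against W this mix gives (3/7)·6 + (4/7)·1 = 22/7.
All of General C's active replies (E, W) yield 22/7, and no column does worse for General R. The mix makes General C indifferent and guarantees 22/7, so it is optimal.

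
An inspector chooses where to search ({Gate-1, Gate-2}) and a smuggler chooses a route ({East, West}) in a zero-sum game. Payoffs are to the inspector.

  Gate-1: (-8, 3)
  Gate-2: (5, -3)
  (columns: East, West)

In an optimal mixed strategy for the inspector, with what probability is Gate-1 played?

Row minima: Gate-1 → -8, Gate-2 → -3; maximin = -3.
Column maxima: East → 5, West → 3; minimax = 3.
-3 ≠ 3, so there is no saddle point; optimal play is mixed.
Let the inspector play Gate-1 with probability p. Expected payoff against East: (-8)p + 5(1−p) = −13p + 5; against West: 3p + (-3)(1−p) = 6p − 3.
Setting these equal: −13p + 5 = 6p − 3 ⇒ −19p = -8 ⇒ p = 8/19, and the value is (-13)·(8/19) + 5 = -9/19.
For the smuggler: with q = P(East), equating Gate-1's and Gate-2's payoffs gives −11q + 3 = 8q − 3 ⇒ q = 6/19.

8/19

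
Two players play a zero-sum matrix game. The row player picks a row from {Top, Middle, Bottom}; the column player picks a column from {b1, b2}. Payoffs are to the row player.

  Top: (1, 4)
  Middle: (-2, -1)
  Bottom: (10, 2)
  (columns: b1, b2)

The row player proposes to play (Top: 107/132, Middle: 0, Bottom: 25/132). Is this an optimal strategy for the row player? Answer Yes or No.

No

Against b1 this mix gives (107/132)·1 + (25/132)·10 = 119/44.
Against b2 this mix gives (107/132)·4 + (25/132)·2 = 239/66.
The column player will play b1, holding the row player to 119/44. Shifting weight toward the row that does better against b1 would raise this floor (the equalizing mix achieves 38/11 against both b1 and b2), so the proposed strategy is not optimal.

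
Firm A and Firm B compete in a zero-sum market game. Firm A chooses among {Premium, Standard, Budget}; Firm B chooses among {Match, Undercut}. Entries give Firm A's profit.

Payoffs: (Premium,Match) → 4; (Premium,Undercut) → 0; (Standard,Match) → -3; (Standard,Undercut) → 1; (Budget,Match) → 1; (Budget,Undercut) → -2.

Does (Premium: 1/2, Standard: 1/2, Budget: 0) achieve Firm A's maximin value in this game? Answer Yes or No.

Against Match this mix gives (1/2)·4 + (1/2)·(-3) = 1/2.
Against Undercut this mix gives (1/2)·0 + (1/2)·1 = 1/2.
All of Firm B's active replies (Match, Undercut) yield 1/2, and no column does worse for Firm A. The mix makes Firm B indifferent and guarantees 1/2, so it is optimal.

Yes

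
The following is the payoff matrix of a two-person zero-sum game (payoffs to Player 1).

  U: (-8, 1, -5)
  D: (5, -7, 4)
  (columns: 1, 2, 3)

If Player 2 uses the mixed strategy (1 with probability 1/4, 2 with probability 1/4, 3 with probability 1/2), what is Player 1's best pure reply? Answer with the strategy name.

D

Expected payoff of U: (1/4)·(-8) + (1/4)·1 + (1/2)·(-5) = -17/4.
Expected payoff of D: (1/4)·5 + (1/4)·(-7) + (1/2)·4 = 3/2.
The largest is 3/2, so Player 1's best response is D.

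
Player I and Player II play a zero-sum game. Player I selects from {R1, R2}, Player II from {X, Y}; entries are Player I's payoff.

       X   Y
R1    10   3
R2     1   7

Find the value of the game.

Row minima: R1 → 3, R2 → 1; maximin = 3.
Column maxima: X → 10, Y → 7; minimax = 7.
3 ≠ 7, so there is no saddle point; optimal play is mixed.
Let Player I play R1 with probability p. Expected payoff against X: 10p + 1(1−p) = 9p + 1; against Y: 3p + 7(1−p) = −4p + 7.
Setting these equal: 9p + 1 = −4p + 7 ⇒ 13p = 6 ⇒ p = 6/13, and the value is (9)·(6/13) + 1 = 67/13.
For Player II: with q = P(X), equating R1's and R2's payoffs gives 7q + 3 = −6q + 7 ⇒ q = 4/13.

67/13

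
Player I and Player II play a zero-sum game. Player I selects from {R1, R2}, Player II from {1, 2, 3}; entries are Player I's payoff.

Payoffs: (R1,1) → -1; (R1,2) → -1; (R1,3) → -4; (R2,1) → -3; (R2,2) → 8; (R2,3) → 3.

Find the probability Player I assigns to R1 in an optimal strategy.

Row minima: R1 → -4, R2 → -3; maximin = -3.
Column maxima: 1 → -1, 2 → 8, 3 → 3; minimax = -1.
-3 ≠ -1, so there is no saddle point; optimal play is mixed.
2 is strictly dominated by 3 (it gives Player I strictly more in every row), so Player II never plays it.
On the remaining 2×2 (R1, R2 vs 1, 3):
Let Player I play R1 with probability p. Expected payoff against 1: (-1)p + (-3)(1−p) = 2p − 3; against 3: (-4)p + 3(1−p) = −7p + 3.
Setting these equal: 2p − 3 = −7p + 3 ⇒ 9p = 6 ⇒ p = 2/3, and the value is (2)·(2/3) − 3 = -5/3.
For Player II: with q = P(1), equating R1's and R2's payoffs gives 3q − 4 = −6q + 3 ⇒ q = 7/9.

2/3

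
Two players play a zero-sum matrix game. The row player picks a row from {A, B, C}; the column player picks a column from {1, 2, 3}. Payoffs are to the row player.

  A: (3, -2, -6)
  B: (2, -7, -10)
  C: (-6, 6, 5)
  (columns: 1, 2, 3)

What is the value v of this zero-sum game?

-21/20

Row minima: A → -6, B → -10, C → -6; maximin = -6.
Column maxima: 1 → 3, 2 → 6, 3 → 5; minimax = 3.
-6 ≠ 3, so there is no saddle point; optimal play is mixed.
B is strictly dominated by A, so the row player never plays it.
2 is strictly dominated by 3 (it gives the row player strictly more in every row), so the column player never plays it.
On the remaining 2×2 (A, C vs 1, 3):
Let the row player play A with probability p. Expected payoff against 1: 3p + (-6)(1−p) = 9p − 6; against 3: (-6)p + 5(1−p) = −11p + 5.
Setting these equal: 9p − 6 = −11p + 5 ⇒ 20p = 11 ⇒ p = 11/20, and the value is (9)·(11/20) − 6 = -21/20.
For the column player: with q = P(1), equating A's and C's payoffs gives 9q − 6 = −11q + 5 ⇒ q = 11/20.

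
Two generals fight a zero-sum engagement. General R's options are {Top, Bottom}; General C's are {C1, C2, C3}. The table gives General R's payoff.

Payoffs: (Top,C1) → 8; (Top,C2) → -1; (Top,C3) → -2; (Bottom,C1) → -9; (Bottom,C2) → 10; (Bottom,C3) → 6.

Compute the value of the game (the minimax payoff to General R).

Row minima: Top → -2, Bottom → -9; maximin = -2.
Column maxima: C1 → 8, C2 → 10, C3 → 6; minimax = 6.
-2 ≠ 6, so there is no saddle point; optimal play is mixed.
C2 is strictly dominated by C3 (it gives General R strictly more in every row), so General C never plays it.
On the remaining 2×2 (Top, Bottom vs C1, C3):
Let General R play Top with probability p. Expected payoff against C1: 8p + (-9)(1−p) = 17p − 9; against C3: (-2)p + 6(1−p) = −8p + 6.
Setting these equal: 17p − 9 = −8p + 6 ⇒ 25p = 15 ⇒ p = 3/5, and the value is (17)·(3/5) − 9 = 6/5.
For General C: with q = P(C1), equating Top's and Bottom's payoffs gives 10q − 2 = −15q + 6 ⇒ q = 8/25.

6/5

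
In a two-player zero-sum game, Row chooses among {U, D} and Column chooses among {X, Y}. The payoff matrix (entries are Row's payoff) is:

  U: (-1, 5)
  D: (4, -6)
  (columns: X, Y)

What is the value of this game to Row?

7/8

Row minima: U → -1, D → -6; maximin = -1.
Column maxima: X → 4, Y → 5; minimax = 4.
-1 ≠ 4, so there is no saddle point; optimal play is mixed.
Let Row play U with probability p. Expected payoff against X: (-1)p + 4(1−p) = −5p + 4; against Y: 5p + (-6)(1−p) = 11p − 6.
Setting these equal: −5p + 4 = 11p − 6 ⇒ −16p = -10 ⇒ p = 5/8, and the value is (-5)·(5/8) + 4 = 7/8.
For Column: with q = P(X), equating U's and D's payoffs gives −6q + 5 = 10q − 6 ⇒ q = 11/16.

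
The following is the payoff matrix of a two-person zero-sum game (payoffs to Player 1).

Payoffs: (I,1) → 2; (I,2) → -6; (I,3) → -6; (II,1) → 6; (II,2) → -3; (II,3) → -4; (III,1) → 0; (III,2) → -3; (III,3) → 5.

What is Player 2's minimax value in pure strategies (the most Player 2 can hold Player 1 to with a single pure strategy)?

Column maxima: 1 → 6, 2 → -3, 3 → 5.
The smallest of these is -3.

-3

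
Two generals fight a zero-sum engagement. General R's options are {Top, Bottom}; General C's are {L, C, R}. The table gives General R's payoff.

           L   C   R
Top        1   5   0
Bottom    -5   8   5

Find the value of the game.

5/11

Row minima: Top → 0, Bottom → -5; maximin = 0.
Column maxima: L → 1, C → 8, R → 5; minimax = 1.
0 ≠ 1, so there is no saddle point; optimal play is mixed.
C is strictly dominated by L (it gives General R strictly more in every row), so General C never plays it.
On the remaining 2×2 (Top, Bottom vs L, R):
Let General R play Top with probability p. Expected payoff against L: 1p + (-5)(1−p) = 6p − 5; against R: 0p + 5(1−p) = −5p + 5.
Setting these equal: 6p − 5 = −5p + 5 ⇒ 11p = 10 ⇒ p = 10/11, and the value is (6)·(10/11) − 5 = 5/11.
For General C: with q = P(L), equating Top's and Bottom's payoffs gives q = −10q + 5 ⇒ q = 5/11.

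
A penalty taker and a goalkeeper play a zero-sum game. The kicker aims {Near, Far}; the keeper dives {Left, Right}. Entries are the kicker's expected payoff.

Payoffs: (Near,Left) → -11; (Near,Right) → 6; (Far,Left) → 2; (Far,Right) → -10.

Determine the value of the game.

-98/29

Row minima: Near → -11, Far → -10; maximin = -10.
Column maxima: Left → 2, Right → 6; minimax = 2.
-10 ≠ 2, so there is no saddle point; optimal play is mixed.
Let the kicker play Near with probability p. Expected payoff against Left: (-11)p + 2(1−p) = −13p + 2; against Right: 6p + (-10)(1−p) = 16p − 10.
Setting these equal: −13p + 2 = 16p − 10 ⇒ −29p = -12 ⇒ p = 12/29, and the value is (-13)·(12/29) + 2 = -98/29.
For the keeper: with q = P(Left), equating Near's and Far's payoffs gives −17q + 6 = 12q − 10 ⇒ q = 16/29.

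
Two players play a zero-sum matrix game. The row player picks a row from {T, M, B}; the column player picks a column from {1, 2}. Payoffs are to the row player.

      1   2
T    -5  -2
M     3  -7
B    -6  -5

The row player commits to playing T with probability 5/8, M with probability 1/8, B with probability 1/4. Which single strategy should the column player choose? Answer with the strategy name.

If the column player plays 1, the row player's expected payoff is (5/8)·(-5) + (1/8)·3 + (1/4)·(-6) = -17/4.
If the column player plays 2, the row player's expected payoff is (5/8)·(-2) + (1/8)·(-7) + (1/4)·(-5) = -27/8.
The column player minimizes the row player's payoff; the smallest is -17/4, so the best response is 1.

1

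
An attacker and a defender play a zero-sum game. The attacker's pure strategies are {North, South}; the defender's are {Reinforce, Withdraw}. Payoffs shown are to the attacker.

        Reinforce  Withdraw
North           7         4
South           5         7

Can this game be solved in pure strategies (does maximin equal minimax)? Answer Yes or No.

Row minima: North → 4, South → 5; maximin = 5.
Column maxima: Reinforce → 7, Withdraw → 7; minimax = 7.
5 ≠ 7, so no pure-strategy equilibrium exists.

No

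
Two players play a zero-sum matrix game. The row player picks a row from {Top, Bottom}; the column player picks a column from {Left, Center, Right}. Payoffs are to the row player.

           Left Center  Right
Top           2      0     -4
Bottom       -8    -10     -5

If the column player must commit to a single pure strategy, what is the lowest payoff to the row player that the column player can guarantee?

-4

Column maxima: Left → 2, Center → 0, Right → -4.
The smallest of these is -4.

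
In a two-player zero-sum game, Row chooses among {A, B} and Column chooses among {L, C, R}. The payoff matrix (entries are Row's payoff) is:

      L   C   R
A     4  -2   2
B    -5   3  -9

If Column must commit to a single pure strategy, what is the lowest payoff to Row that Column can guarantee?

Column maxima: L → 4, C → 3, R → 2.
The smallest of these is 2.

2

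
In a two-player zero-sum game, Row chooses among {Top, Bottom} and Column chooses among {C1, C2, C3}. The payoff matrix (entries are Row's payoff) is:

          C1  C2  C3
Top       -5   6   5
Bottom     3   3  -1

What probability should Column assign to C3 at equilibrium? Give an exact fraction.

4/7

Row minima: Top → -5, Bottom → -1; maximin = -1.
Column maxima: C1 → 3, C2 → 6, C3 → 5; minimax = 3.
-1 ≠ 3, so there is no saddle point; optimal play is mixed.
C2 is strictly dominated by C3 (it gives Row strictly more in every row), so Column never plays it.
On the remaining 2×2 (Top, Bottom vs C1, C3):
Let Row play Top with probability p. Expected payoff against C1: (-5)p + 3(1−p) = −8p + 3; against C3: 5p + (-1)(1−p) = 6p − 1.
Setting these equal: −8p + 3 = 6p − 1 ⇒ −14p = -4 ⇒ p = 2/7, and the value is (-8)·(2/7) + 3 = 5/7.
For Column: with q = P(C1), equating Top's and Bottom's payoffs gives −10q + 5 = 4q − 1 ⇒ q = 3/7.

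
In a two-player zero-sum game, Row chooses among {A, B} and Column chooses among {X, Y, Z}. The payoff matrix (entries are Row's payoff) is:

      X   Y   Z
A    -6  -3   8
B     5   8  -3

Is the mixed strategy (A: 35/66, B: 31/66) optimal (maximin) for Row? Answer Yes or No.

Against X this mix gives (35/66)·(-6) + (31/66)·5 = -5/6.
Against Y this mix gives (35/66)·(-3) + (31/66)·8 = 13/6.
Against Z this mix gives (35/66)·8 + (31/66)·(-3) = 17/6.
Column will play X, holding Row to -5/6. Shifting weight toward the row that does better against X would raise this floor (the equalizing mix achieves 1 against both X and Z), so the proposed strategy is not optimal.

No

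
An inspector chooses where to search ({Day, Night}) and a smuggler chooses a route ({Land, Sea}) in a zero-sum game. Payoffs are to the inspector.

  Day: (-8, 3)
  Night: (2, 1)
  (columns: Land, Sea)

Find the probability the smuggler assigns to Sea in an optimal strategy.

Row minima: Day → -8, Night → 1; maximin = 1.
Column maxima: Land → 2, Sea → 3; minimax = 2.
1 ≠ 2, so there is no saddle point; optimal play is mixed.
Let the inspector play Day with probability p. Expected payoff against Land: (-8)p + 2(1−p) = −10p + 2; against Sea: 3p + 1(1−p) = 2p + 1.
Setting these equal: −10p + 2 = 2p + 1 ⇒ −12p = -1 ⇒ p = 1/12, and the value is (-10)·(1/12) + 2 = 7/6.
For the smuggler: with q = P(Land), equating Day's and Night's payoffs gives −11q + 3 = q + 1 ⇒ q = 1/6.

5/6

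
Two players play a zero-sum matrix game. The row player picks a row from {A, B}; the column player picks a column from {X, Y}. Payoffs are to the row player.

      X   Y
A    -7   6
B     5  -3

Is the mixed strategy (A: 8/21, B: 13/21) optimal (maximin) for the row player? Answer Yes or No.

Yes

Against X this mix gives (8/21)·(-7) + (13/21)·5 = 3/7.
Against Y this mix gives (8/21)·6 + (13/21)·(-3) = 3/7.
All of the column player's active replies (X, Y) yield 3/7, and no column does worse for the row player. The mix makes the column player indifferent and guarantees 3/7, so it is optimal.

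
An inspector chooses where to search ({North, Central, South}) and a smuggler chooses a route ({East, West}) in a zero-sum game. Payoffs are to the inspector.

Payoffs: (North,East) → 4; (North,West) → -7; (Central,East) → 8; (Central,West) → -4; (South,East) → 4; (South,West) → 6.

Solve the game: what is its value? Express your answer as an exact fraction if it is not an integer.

Row minima: North → -7, Central → -4, South → 4; maximin = 4.
Column maxima: East → 8, West → 6; minimax = 6.
4 ≠ 6, so there is no saddle point; optimal play is mixed.
North is strictly dominated by Central, so the inspector never plays it.
On the remaining 2×2 (Central, South vs East, West):
Let the inspector play Central with probability p. Expected payoff against East: 8p + 4(1−p) = 4p + 4; against West: (-4)p + 6(1−p) = −10p + 6.
Setting these equal: 4p + 4 = −10p + 6 ⇒ 14p = 2 ⇒ p = 1/7, and the value is (4)·(1/7) + 4 = 32/7.
For the smuggler: with q = P(East), equating Central's and South's payoffs gives 12q − 4 = −2q + 6 ⇒ q = 5/7.

32/7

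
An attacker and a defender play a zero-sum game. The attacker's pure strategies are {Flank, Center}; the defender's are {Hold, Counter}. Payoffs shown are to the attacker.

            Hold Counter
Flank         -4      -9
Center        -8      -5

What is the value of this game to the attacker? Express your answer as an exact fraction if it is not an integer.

Row minima: Flank → -9, Center → -8; maximin = -8.
Column maxima: Hold → -4, Counter → -5; minimax = -5.
-8 ≠ -5, so there is no saddle point; optimal play is mixed.
Let the attacker play Flank with probability p. Expected payoff against Hold: (-4)p + (-8)(1−p) = 4p − 8; against Counter: (-9)p + (-5)(1−p) = −4p − 5.
Setting these equal: 4p − 8 = −4p − 5 ⇒ 8p = 3 ⇒ p = 3/8, and the value is (4)·(3/8) − 8 = -13/2.
For the defender: with q = P(Hold), equating Flank's and Center's payoffs gives 5q − 9 = −3q − 5 ⇒ q = 1/2.

-13/2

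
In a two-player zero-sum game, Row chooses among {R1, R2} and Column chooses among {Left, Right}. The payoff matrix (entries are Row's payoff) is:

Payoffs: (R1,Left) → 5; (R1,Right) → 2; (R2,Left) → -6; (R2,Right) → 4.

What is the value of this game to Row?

Row minima: R1 → 2, R2 → -6; maximin = 2.
Column maxima: Left → 5, Right → 4; minimax = 4.
2 ≠ 4, so there is no saddle point; optimal play is mixed.
Let Row play R1 with probability p. Expected payoff against Left: 5p + (-6)(1−p) = 11p − 6; against Right: 2p + 4(1−p) = −2p + 4.
Setting these equal: 11p − 6 = −2p + 4 ⇒ 13p = 10 ⇒ p = 10/13, and the value is (11)·(10/13) − 6 = 32/13.
For Column: with q = P(Left), equating R1's and R2's payoffs gives 3q + 2 = −10q + 4 ⇒ q = 2/13.

32/13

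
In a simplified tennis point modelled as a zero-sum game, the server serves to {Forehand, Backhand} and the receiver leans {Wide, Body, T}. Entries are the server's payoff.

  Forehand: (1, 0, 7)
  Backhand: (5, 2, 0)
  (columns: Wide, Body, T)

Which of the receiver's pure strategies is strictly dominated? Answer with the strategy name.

Wide

Body holds the server's payoff strictly below Wide in every row: 0 < 1, 2 < 5.
So Wide is strictly dominated for the receiver.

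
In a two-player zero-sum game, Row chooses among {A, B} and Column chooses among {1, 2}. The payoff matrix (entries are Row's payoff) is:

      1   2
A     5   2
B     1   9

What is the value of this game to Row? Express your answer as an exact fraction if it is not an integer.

43/11

Row minima: A → 2, B → 1; maximin = 2.
Column maxima: 1 → 5, 2 → 9; minimax = 5.
2 ≠ 5, so there is no saddle point; optimal play is mixed.
Let Row play A with probability p. Expected payoff against 1: 5p + 1(1−p) = 4p + 1; against 2: 2p + 9(1−p) = −7p + 9.
Setting these equal: 4p + 1 = −7p + 9 ⇒ 11p = 8 ⇒ p = 8/11, and the value is (4)·(8/11) + 1 = 43/11.
For Column: with q = P(1), equating A's and B's payoffs gives 3q + 2 = −8q + 9 ⇒ q = 7/11.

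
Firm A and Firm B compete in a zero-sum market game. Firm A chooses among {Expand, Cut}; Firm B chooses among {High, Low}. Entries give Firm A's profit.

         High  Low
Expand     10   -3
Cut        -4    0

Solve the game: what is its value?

Row minima: Expand → -3, Cut → -4; maximin = -3.
Column maxima: High → 10, Low → 0; minimax = 0.
-3 ≠ 0, so there is no saddle point; optimal play is mixed.
Let Firm A play Expand with probability p. Expected payoff against High: 10p + (-4)(1−p) = 14p − 4; against Low: (-3)p + 0(1−p) = −3p.
Setting these equal: 14p − 4 = −3p ⇒ 17p = 4 ⇒ p = 4/17, and the value is (14)·(4/17) − 4 = -12/17.
For Firm B: with q = P(High), equating Expand's and Cut's payoffs gives 13q − 3 = −4q ⇒ q = 3/17.

-12/17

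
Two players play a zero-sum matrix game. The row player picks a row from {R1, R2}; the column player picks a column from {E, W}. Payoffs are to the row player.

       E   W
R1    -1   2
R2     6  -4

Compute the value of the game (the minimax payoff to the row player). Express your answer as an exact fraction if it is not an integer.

Row minima: R1 → -1, R2 → -4; maximin = -1.
Column maxima: E → 6, W → 2; minimax = 2.
-1 ≠ 2, so there is no saddle point; optimal play is mixed.
Let the row player play R1 with probability p. Expected payoff against E: (-1)p + 6(1−p) = −7p + 6; against W: 2p + (-4)(1−p) = 6p − 4.
Setting these equal: −7p + 6 = 6p − 4 ⇒ −13p = -10 ⇒ p = 10/13, and the value is (-7)·(10/13) + 6 = 8/13.
For the column player: with q = P(E), equating R1's and R2's payoffs gives −3q + 2 = 10q − 4 ⇒ q = 6/13.

8/13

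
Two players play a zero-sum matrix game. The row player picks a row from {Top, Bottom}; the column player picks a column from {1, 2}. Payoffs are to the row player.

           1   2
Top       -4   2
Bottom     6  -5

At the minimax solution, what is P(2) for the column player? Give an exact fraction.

Row minima: Top → -4, Bottom → -5; maximin = -4.
Column maxima: 1 → 6, 2 → 2; minimax = 2.
-4 ≠ 2, so there is no saddle point; optimal play is mixed.
Let the row player play Top with probability p. Expected payoff against 1: (-4)p + 6(1−p) = −10p + 6; against 2: 2p + (-5)(1−p) = 7p − 5.
Setting these equal: −10p + 6 = 7p − 5 ⇒ −17p = -11 ⇒ p = 11/17, and the value is (-10)·(11/17) + 6 = -8/17.
For the column player: with q = P(1), equating Top's and Bottom's payoffs gives −6q + 2 = 11q − 5 ⇒ q = 7/17.

10/17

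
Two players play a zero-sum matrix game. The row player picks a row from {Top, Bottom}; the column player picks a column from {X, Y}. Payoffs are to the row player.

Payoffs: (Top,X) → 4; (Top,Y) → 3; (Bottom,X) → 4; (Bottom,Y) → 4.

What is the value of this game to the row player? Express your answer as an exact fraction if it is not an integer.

4

Row minima: Top → 3, Bottom → 4; maximin = 4.
Column maxima: X → 4, Y → 4; minimax = 4.
Since maximin = minimax = 4, there is a saddle point and the value is 4.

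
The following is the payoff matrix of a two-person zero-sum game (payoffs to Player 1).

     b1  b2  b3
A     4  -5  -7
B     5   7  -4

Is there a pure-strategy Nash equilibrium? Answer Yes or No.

Row minima: A → -7, B → -4; maximin = -4.
Column maxima: b1 → 5, b2 → 7, b3 → -4; minimax = -4.
maximin = minimax = -4, so a saddle point exists.

Yes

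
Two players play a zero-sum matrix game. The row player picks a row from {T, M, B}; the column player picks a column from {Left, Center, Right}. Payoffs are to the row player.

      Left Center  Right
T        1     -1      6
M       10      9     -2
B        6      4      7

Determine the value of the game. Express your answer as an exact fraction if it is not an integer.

Row minima: T → -1, M → -2, B → 4; maximin = 4.
Column maxima: Left → 10, Center → 9, Right → 7; minimax = 7.
4 ≠ 7, so there is no saddle point; optimal play is mixed.
T is strictly dominated by B, so the row player never plays it.
Left is strictly dominated by Center (it gives the row player strictly more in every row), so the column player never plays it.
On the remaining 2×2 (M, B vs Center, Right):
Let the row player play M with probability p. Expected payoff against Center: 9p + 4(1−p) = 5p + 4; against Right: (-2)p + 7(1−p) = −9p + 7.
Setting these equal: 5p + 4 = −9p + 7 ⇒ 14p = 3 ⇒ p = 3/14, and the value is (5)·(3/14) + 4 = 71/14.
For the column player: with q = P(Center), equating M's and B's payoffs gives 11q − 2 = −3q + 7 ⇒ q = 9/14.

71/14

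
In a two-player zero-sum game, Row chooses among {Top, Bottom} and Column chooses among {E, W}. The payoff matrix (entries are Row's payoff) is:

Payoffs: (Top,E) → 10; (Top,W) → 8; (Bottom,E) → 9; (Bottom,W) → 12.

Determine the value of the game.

48/5

Row minima: Top → 8, Bottom → 9; maximin = 9.
Column maxima: E → 10, W → 12; minimax = 10.
9 ≠ 10, so there is no saddle point; optimal play is mixed.
Let Row play Top with probability p. Expected payoff against E: 10p + 9(1−p) = p + 9; against W: 8p + 12(1−p) = −4p + 12.
Setting these equal: p + 9 = −4p + 12 ⇒ 5p = 3 ⇒ p = 3/5, and the value is (1)·(3/5) + 9 = 48/5.
For Column: with q = P(E), equating Top's and Bottom's payoffs gives 2q + 8 = −3q + 12 ⇒ q = 4/5.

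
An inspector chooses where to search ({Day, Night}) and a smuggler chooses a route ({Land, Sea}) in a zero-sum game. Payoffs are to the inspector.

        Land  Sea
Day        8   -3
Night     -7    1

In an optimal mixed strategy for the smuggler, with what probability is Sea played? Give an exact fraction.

15/19

Row minima: Day → -3, Night → -7; maximin = -3.
Column maxima: Land → 8, Sea → 1; minimax = 1.
-3 ≠ 1, so there is no saddle point; optimal play is mixed.
Let the inspector play Day with probability p. Expected payoff against Land: 8p + (-7)(1−p) = 15p − 7; against Sea: (-3)p + 1(1−p) = −4p + 1.
Setting these equal: 15p − 7 = −4p + 1 ⇒ 19p = 8 ⇒ p = 8/19, and the value is (15)·(8/19) − 7 = -13/19.
For the smuggler: with q = P(Land), equating Day's and Night's payoffs gives 11q − 3 = −8q + 1 ⇒ q = 4/19.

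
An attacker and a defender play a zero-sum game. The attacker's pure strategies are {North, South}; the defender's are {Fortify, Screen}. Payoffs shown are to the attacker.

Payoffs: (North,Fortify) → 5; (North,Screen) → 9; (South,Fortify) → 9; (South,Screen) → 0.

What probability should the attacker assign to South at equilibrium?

4/13

Row minima: North → 5, South → 0; maximin = 5.
Column maxima: Fortify → 9, Screen → 9; minimax = 9.
5 ≠ 9, so there is no saddle point; optimal play is mixed.
Let the attacker play North with probability p. Expected payoff against Fortify: 5p + 9(1−p) = −4p + 9; against Screen: 9p + 0(1−p) = 9p.
Setting these equal: −4p + 9 = 9p ⇒ −13p = -9 ⇒ p = 9/13, and the value is (-4)·(9/13) + 9 = 81/13.
For the defender: with q = P(Fortify), equating North's and South's payoffs gives −4q + 9 = 9q ⇒ q = 9/13.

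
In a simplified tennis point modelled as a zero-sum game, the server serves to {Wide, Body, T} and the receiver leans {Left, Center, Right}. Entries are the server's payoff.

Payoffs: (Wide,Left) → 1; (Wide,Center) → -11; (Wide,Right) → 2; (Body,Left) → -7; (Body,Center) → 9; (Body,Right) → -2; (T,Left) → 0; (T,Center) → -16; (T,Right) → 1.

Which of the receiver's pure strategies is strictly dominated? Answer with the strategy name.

Left holds the server's payoff strictly below Right in every row: 1 < 2, -7 < -2, 0 < 1.
So Right is strictly dominated for the receiver.

Right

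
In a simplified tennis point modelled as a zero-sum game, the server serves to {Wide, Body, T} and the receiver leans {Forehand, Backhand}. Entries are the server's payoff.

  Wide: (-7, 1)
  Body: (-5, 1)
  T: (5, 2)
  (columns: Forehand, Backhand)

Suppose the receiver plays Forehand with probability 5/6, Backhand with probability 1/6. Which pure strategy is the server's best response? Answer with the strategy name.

Expected payoff of Wide: (5/6)·(-7) + (1/6)·1 = -17/3.
Expected payoff of Body: (5/6)·(-5) + (1/6)·1 = -4.
Expected payoff of T: (5/6)·5 + (1/6)·2 = 9/2.
The largest is 9/2, so the server's best response is T.

T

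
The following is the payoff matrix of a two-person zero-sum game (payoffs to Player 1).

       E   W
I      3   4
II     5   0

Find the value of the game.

10/3

Row minima: I → 3, II → 0; maximin = 3.
Column maxima: E → 5, W → 4; minimax = 4.
3 ≠ 4, so there is no saddle point; optimal play is mixed.
Let Player 1 play I with probability p. Expected payoff against E: 3p + 5(1−p) = −2p + 5; against W: 4p + 0(1−p) = 4p.
Setting these equal: −2p + 5 = 4p ⇒ −6p = -5 ⇒ p = 5/6, and the value is (-2)·(5/6) + 5 = 10/3.
For Player 2: with q = P(E), equating I's and II's payoffs gives −q + 4 = 5q ⇒ q = 2/3.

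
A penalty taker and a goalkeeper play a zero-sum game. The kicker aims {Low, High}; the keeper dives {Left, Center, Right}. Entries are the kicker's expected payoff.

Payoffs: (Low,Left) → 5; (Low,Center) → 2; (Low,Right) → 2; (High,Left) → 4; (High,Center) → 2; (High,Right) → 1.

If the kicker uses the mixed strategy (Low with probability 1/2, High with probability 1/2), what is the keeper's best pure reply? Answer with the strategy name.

Right

If the keeper plays Left, the kicker's expected payoff is (1/2)·5 + (1/2)·4 = 9/2.
If the keeper plays Center, the kicker's expected payoff is (1/2)·2 + (1/2)·2 = 2.
If the keeper plays Right, the kicker's expected payoff is (1/2)·2 + (1/2)·1 = 3/2.
The keeper minimizes the kicker's payoff; the smallest is 3/2, so the best response is Right.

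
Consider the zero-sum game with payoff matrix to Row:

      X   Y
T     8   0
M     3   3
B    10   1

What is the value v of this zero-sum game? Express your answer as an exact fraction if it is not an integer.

3

Row minima: T → 0, M → 3, B → 1; maximin = 3.
Column maxima: X → 10, Y → 3; minimax = 3.
Since maximin = minimax = 3, there is a saddle point and the value is 3.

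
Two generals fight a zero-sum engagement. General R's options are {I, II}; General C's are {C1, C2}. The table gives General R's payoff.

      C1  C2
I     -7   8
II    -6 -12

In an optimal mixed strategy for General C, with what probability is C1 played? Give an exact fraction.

Row minima: I → -7, II → -12; maximin = -7.
Column maxima: C1 → -6, C2 → 8; minimax = -6.
-7 ≠ -6, so there is no saddle point; optimal play is mixed.
Let General R play I with probability p. Expected payoff against C1: (-7)p + (-6)(1−p) = −p − 6; against C2: 8p + (-12)(1−p) = 20p − 12.
Setting these equal: −p − 6 = 20p − 12 ⇒ −21p = -6 ⇒ p = 2/7, and the value is (-1)·(2/7) − 6 = -44/7.
For General C: with q = P(C1), equating I's and II's payoffs gives −15q + 8 = 6q − 12 ⇒ q = 20/21.

20/21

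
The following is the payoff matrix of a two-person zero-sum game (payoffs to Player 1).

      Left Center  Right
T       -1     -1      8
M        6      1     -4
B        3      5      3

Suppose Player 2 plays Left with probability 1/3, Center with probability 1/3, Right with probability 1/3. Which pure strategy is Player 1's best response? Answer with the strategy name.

Expected payoff of T: (1/3)·(-1) + (1/3)·(-1) + (1/3)·8 = 2.
Expected payoff of M: (1/3)·6 + (1/3)·1 + (1/3)·(-4) = 1.
Expected payoff of B: (1/3)·3 + (1/3)·5 + (1/3)·3 = 11/3.
The largest is 11/3, so Player 1's best response is B.

B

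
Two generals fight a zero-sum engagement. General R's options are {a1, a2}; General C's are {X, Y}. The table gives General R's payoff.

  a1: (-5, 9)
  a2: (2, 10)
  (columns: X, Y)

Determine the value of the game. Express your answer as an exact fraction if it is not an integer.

2

Row minima: a1 → -5, a2 → 2; maximin = 2.
Column maxima: X → 2, Y → 10; minimax = 2.
Since maximin = minimax = 2, there is a saddle point and the value is 2.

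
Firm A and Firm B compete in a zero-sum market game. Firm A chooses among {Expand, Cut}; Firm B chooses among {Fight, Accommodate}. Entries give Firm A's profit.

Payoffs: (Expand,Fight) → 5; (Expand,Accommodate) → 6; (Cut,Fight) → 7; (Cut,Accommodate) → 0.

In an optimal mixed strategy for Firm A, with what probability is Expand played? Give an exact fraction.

Row minima: Expand → 5, Cut → 0; maximin = 5.
Column maxima: Fight → 7, Accommodate → 6; minimax = 6.
5 ≠ 6, so there is no saddle point; optimal play is mixed.
Let Firm A play Expand with probability p. Expected payoff against Fight: 5p + 7(1−p) = −2p + 7; against Accommodate: 6p + 0(1−p) = 6p.
Setting these equal: −2p + 7 = 6p ⇒ −8p = -7 ⇒ p = 7/8, and the value is (-2)·(7/8) + 7 = 21/4.
For Firm B: with q = P(Fight), equating Expand's and Cut's payoffs gives −q + 6 = 7q ⇒ q = 3/4.

7/8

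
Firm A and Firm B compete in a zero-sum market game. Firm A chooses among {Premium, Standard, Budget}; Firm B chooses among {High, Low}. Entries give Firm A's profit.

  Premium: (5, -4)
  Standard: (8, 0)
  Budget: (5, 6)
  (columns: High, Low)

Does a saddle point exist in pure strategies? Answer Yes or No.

No

Row minima: Premium → -4, Standard → 0, Budget → 5; maximin = 5.
Column maxima: High → 8, Low → 6; minimax = 6.
5 ≠ 6, so no pure-strategy equilibrium exists.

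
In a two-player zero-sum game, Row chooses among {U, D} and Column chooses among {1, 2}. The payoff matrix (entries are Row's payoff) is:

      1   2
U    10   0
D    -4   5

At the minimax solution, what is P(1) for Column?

5/19

Row minima: U → 0, D → -4; maximin = 0.
Column maxima: 1 → 10, 2 → 5; minimax = 5.
0 ≠ 5, so there is no saddle point; optimal play is mixed.
Let Row play U with probability p. Expected payoff against 1: 10p + (-4)(1−p) = 14p − 4; against 2: 0p + 5(1−p) = −5p + 5.
Setting these equal: 14p − 4 = −5p + 5 ⇒ 19p = 9 ⇒ p = 9/19, and the value is (14)·(9/19) − 4 = 50/19.
For Column: with q = P(1), equating U's and D's payoffs gives 10q = −9q + 5 ⇒ q = 5/19.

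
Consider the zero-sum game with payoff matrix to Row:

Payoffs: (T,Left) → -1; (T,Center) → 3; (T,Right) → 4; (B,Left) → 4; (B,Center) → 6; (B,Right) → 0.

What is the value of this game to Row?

Row minima: T → -1, B → 0; maximin = 0.
Column maxima: Left → 4, Center → 6, Right → 4; minimax = 4.
0 ≠ 4, so there is no saddle point; optimal play is mixed.
Center is strictly dominated by Left (it gives Row strictly more in every row), so Column never plays it.
On the remaining 2×2 (T, B vs Left, Right):
Let Row play T with probability p. Expected payoff against Left: (-1)p + 4(1−p) = −5p + 4; against Right: 4p + 0(1−p) = 4p.
Setting these equal: −5p + 4 = 4p ⇒ −9p = -4 ⇒ p = 4/9, and the value is (-5)·(4/9) + 4 = 16/9.
For Column: with q = P(Left), equating T's and B's payoffs gives −5q + 4 = 4q ⇒ q = 4/9.

16/9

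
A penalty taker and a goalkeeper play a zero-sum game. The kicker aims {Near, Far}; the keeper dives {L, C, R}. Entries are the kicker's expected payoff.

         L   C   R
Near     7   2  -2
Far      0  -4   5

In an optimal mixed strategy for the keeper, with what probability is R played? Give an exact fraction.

6/13

Row minima: Near → -2, Far → -4; maximin = -2.
Column maxima: L → 7, C → 2, R → 5; minimax = 2.
-2 ≠ 2, so there is no saddle point; optimal play is mixed.
L is strictly dominated by C (it gives the kicker strictly more in every row), so the keeper never plays it.
On the remaining 2×2 (Near, Far vs C, R):
Let the kicker play Near with probability p. Expected payoff against C: 2p + (-4)(1−p) = 6p − 4; against R: (-2)p + 5(1−p) = −7p + 5.
Setting these equal: 6p − 4 = −7p + 5 ⇒ 13p = 9 ⇒ p = 9/13, and the value is (6)·(9/13) − 4 = 2/13.
For the keeper: with q = P(C), equating Near's and Far's payoffs gives 4q − 2 = −9q + 5 ⇒ q = 7/13.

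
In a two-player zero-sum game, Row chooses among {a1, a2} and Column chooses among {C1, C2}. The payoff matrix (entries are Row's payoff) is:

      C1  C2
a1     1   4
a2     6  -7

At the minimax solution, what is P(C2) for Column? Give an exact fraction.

5/16

Row minima: a1 → 1, a2 → -7; maximin = 1.
Column maxima: C1 → 6, C2 → 4; minimax = 4.
1 ≠ 4, so there is no saddle point; optimal play is mixed.
Let Row play a1 with probability p. Expected payoff against C1: 1p + 6(1−p) = −5p + 6; against C2: 4p + (-7)(1−p) = 11p − 7.
Setting these equal: −5p + 6 = 11p − 7 ⇒ −16p = -13 ⇒ p = 13/16, and the value is (-5)·(13/16) + 6 = 31/16.
For Column: with q = P(C1), equating a1's and a2's payoffs gives −3q + 4 = 13q − 7 ⇒ q = 11/16.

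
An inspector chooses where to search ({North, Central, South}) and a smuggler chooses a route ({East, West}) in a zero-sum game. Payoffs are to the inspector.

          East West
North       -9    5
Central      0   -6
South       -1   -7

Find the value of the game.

Row minima: North → -9, Central → -6, South → -7; maximin = -6.
Column maxima: East → 0, West → 5; minimax = 0.
-6 ≠ 0, so there is no saddle point; optimal play is mixed.
South is strictly dominated by Central, so the inspector never plays it.
On the remaining 2×2 (North, Central vs East, West):
Let the inspector play North with probability p. Expected payoff against East: (-9)p + 0(1−p) = −9p; against West: 5p + (-6)(1−p) = 11p − 6.
Setting these equal: −9p = 11p − 6 ⇒ −20p = -6 ⇒ p = 3/10, and the value is (-9)·(3/10) = -27/10.
For the smuggler: with q = P(East), equating North's and Central's payoffs gives −14q + 5 = 6q − 6 ⇒ q = 11/20.

-27/10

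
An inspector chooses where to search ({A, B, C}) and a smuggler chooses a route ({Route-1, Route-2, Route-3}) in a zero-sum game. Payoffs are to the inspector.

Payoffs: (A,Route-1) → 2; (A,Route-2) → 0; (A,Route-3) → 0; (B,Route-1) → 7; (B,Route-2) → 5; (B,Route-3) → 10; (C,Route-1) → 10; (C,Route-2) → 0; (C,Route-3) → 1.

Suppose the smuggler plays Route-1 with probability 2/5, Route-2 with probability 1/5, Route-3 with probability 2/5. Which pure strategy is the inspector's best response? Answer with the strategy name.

B

Expected payoff of A: (2/5)·2 + (1/5)·0 + (2/5)·0 = 4/5.
Expected payoff of B: (2/5)·7 + (1/5)·5 + (2/5)·10 = 39/5.
Expected payoff of C: (2/5)·10 + (1/5)·0 + (2/5)·1 = 22/5.
The largest is 39/5, so the inspector's best response is B.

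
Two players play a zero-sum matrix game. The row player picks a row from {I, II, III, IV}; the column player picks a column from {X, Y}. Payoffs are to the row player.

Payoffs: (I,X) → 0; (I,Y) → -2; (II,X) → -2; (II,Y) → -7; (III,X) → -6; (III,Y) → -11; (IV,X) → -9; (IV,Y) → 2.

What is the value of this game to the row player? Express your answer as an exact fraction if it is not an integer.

-18/13

Row minima: I → -2, II → -7, III → -11, IV → -9; maximin = -2.
Column maxima: X → 0, Y → 2; minimax = 0.
-2 ≠ 0, so there is no saddle point; optimal play is mixed.
II is strictly dominated by I, so the row player never plays it.
III is strictly dominated by I, so the row player never plays it.
On the remaining 2×2 (I, IV vs X, Y):
Let the row player play I with probability p. Expected payoff against X: 0p + (-9)(1−p) = 9p − 9; against Y: (-2)p + 2(1−p) = −4p + 2.
Setting these equal: 9p − 9 = −4p + 2 ⇒ 13p = 11 ⇒ p = 11/13, and the value is (9)·(11/13) − 9 = -18/13.
For the column player: with q = P(X), equating I's and IV's payoffs gives 2q − 2 = −11q + 2 ⇒ q = 4/13.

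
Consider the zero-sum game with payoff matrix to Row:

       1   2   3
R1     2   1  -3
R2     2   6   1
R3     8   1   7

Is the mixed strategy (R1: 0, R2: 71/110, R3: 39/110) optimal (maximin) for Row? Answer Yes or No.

Against 1 this mix gives (71/110)·2 + (39/110)·8 = 227/55.
Against 2 this mix gives (71/110)·6 + (39/110)·1 = 93/22.
Against 3 this mix gives (71/110)·1 + (39/110)·7 = 172/55.
Column will play 3, holding Row to 172/55. Shifting weight toward the row that does better against 3 would raise this floor (the equalizing mix achieves 41/11 against both 3 and 2), so the proposed strategy is not optimal.

No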